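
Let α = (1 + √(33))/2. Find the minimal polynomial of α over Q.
m_α(x) = x^2 - x - 8

From 2α - 1 = √(33), squaring gives (2α - 1)^2 = 33, i.e. 4α^2 - 4α + 1 = 33, so α^2 - α + (1 - 33)/4 = 0. Since 33 ≡ 1 (mod 4), (1 - 33)/4 = -8 ∈ Z. The polynomial x^2 - x - 8 has discriminant 1 - 4·(-8) = 33, which is not a perfect square in Q (d = 33 is squarefree and ≠ 1), so x^2 - x - 8 is irreducible over Q. It is the minimal polynomial of α.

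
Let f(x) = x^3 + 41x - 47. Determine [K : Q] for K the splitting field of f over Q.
[K : Q] = 6

By the rational root test, any rational root of the monic integer polynomial f(x) = x^3 + 41x - 47 must be an integer dividing the constant term -47, i.e. one of ±{1, 47}. Evaluating: f(1) = -5, f(-1) = -89, f(47) = 105703, f(-47) = -105797; none is 0, so f has no rational root and is therefore irreducible over Q (a cubic with no linear factor over a field is irreducible). For an irreducible cubic, the Galois group is A_3 or S_3 according as the discriminant disc(f) = -4a^3 - 27b^2 = -4·(41)^3 - 27·(-47)^2 = -335327 is or is not a square in Q. Here disc(f) = -335327 is not a perfect square in Q, so the Galois group of f over Q is not contained in A_3 and must be all of S_3. The splitting field has degree |S_3| = 6 over Q, so [K : Q] = 6.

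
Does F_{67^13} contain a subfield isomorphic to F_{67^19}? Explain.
No: F_{67^19} is not a subfield of F_{67^13}

F_{p^m} embeds in F_{p^n} iff m | n. Here 19 ∤ 13 (since 13 = 0·19 + 13 with remainder 13 ≠ 0), so F_{67^19} is not a subfield of F_{67^13}. Equivalently: if it were, the tower law would give 19 = [F_{67^19}:F_67] dividing [F_{67^13}:F_67] = 13, contradiction.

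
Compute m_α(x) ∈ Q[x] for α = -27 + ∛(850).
m_α(x) = x^3 + 81x^2 + 2187x + 18833

Set β = α + 27 = ∛(850), so β^3 = 850. Then (α + 27)^3 - 850 = 0, i.e. α is a root of g(x) = (x + 27)^3 - 850 = x^3 + 81x^2 + 2187x + 18833. Since g(x) = h(x + 27) where h(x) = x^3 - 850, and h is irreducible over Q (because 850 is not a perfect cube, so h has no rational root, and a monic cubic with no rational root is irreducible), g is also irreducible (irreducibility is preserved under the substitution x → x + 27). Hence m_α(x) = x^3 + 81x^2 + 2187x + 18833.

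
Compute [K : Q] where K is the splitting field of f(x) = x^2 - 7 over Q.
[K : Q] = 2

f(x) = x^2 - 7 factors as (x - √7)(x + √7). The splitting field is K = Q(√7). Since 7 is squarefree and > 1, it is not a perfect square, so x^2 - 7 is irreducible over Q and [Q(√7) : Q] = 2. Hence [K : Q] = 2.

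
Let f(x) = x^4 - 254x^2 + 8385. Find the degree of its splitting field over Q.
[K : Q] = 4

Solving the quadratic in x^2: x^2 = (254 ± √(254^2 - 4·8385))/2 = (254 ± √30976)/2 = (254 ± 176)/2, giving x^2 = 215 or x^2 = 39. So f(x) = (x^2 - 215)(x^2 - 39) and the roots of f are ±√215, ±√39. Hence the splitting field is K = Q(√215, √39). Since 215 and 39 are distinct squarefree integers > 1, their product 8385 is not a perfect square, so √39 ∉ Q(√215). By the tower law [K:Q] = [Q(√215,√39):Q(√215)] · [Q(√215):Q] = 2 · 2 = 4.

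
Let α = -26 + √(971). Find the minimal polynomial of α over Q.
m_α(x) = x^2 + 52x - 295

From α + 26 = √(971), squaring gives (α + 26)^2 = 971, i.e. α^2 + 52α + 676 = 971, so α^2 + 52α - 295 = 0. The discriminant of x^2 + 52x - 295 is (52)^2 - 4·(-295) = 2704 + 1180 = 3884, and 4·(971) is not a perfect square in Q since 971 is squarefree and ≠ 1. Hence x^2 + 52x - 295 is irreducible over Q and is the minimal polynomial of α.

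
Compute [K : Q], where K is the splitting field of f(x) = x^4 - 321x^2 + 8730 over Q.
[K : Q] = 4

Solving the quadratic in x^2: x^2 = (321 ± √(321^2 - 4·8730))/2 = (321 ± √68121)/2 = (321 ± 261)/2, giving x^2 = 291 or x^2 = 30. So f(x) = (x^2 - 291)(x^2 - 30) and the roots of f are ±√291, ±√30. Hence the splitting field is K = Q(√291, √30). Since 291 and 30 are distinct squarefree integers > 1, their product 8730 is not a perfect square, so √30 ∉ Q(√291). By the tower law [K:Q] = [Q(√291,√30):Q(√291)] · [Q(√291):Q] = 2 · 2 = 4.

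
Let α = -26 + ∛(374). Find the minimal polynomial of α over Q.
m_α(x) = x^3 + 78x^2 + 2028x + 17202

Set β = α + 26 = ∛(374), so β^3 = 374. Then (α + 26)^3 - 374 = 0, i.e. α is a root of g(x) = (x + 26)^3 - 374 = x^3 + 78x^2 + 2028x + 17202. Since g(x) = h(x + 26) where h(x) = x^3 - 374, and h is irreducible over Q (because 374 is not a perfect cube, so h has no rational root, and a monic cubic with no rational root is irreducible), g is also irreducible (irreducibility is preserved under the substitution x → x + 26). Hence m_α(x) = x^3 + 78x^2 + 2028x + 17202.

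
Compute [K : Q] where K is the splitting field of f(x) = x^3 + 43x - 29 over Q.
[K : Q] = 6

By the rational root test, any rational root of the monic integer polynomial f(x) = x^3 + 43x - 29 must be an integer dividing the constant term -29, i.e. one of ±{1, 29}. Evaluating: f(1) = 15, f(-1) = -73, f(29) = 25607, f(-29) = -25665; none is 0, so f has no rational root and is therefore irreducible over Q (a cubic with no linear factor over a field is irreducible). For an irreducible cubic, the Galois group is A_3 or S_3 according as the discriminant disc(f) = -4a^3 - 27b^2 = -4·(43)^3 - 27·(-29)^2 = -340735 is or is not a square in Q. Here disc(f) = -340735 is not a perfect square in Q, so the Galois group of f over Q is not contained in A_3 and must be all of S_3. The splitting field has degree |S_3| = 6 over Q, so [K : Q] = 6.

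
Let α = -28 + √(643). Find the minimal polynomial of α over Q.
m_α(x) = x^2 + 56x + 141

From α + 28 = √(643), squaring gives (α + 28)^2 = 643, i.e. α^2 + 56α + 784 = 643, so α^2 + 56α + 141 = 0. The discriminant of x^2 + 56x + 141 is (56)^2 - 4·(141) = 3136 - 564 = 2572, and 4·(643) is not a perfect square in Q since 643 is squarefree and ≠ 1. Hence x^2 + 56x + 141 is irreducible over Q and is the minimal polynomial of α.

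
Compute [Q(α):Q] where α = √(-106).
[Q(α):Q] = 2

[Q(α):Q] equals the degree of the minimal polynomial of α. Here α^2 = -106 and x^2 + 106 is irreducible (d = -106 is squarefree, ≠ 1, hence not a square), so deg(m_α) = 2. Thus [Q(α):Q] = 2.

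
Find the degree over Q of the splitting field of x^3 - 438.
[K : Q] = 6

The roots of x^3 - 438 are ∛438, ω∛438, ω^2∛438 where ω = e^(2πi/3) is a primitive cube root of unity, so K = Q(∛438, ω). Now [Q(∛438):Q] = 3 (since 438 is not a perfect cube, x^3 - 438 is irreducible) and [Q(ω):Q] = 2. Both 2 and 3 divide [K:Q], and [K:Q] ≤ 3·2 = 6, so [K:Q] = 6. (Equivalently: Q(∛438) ⊂ R but ω ∉ R, so [K : Q(∛438)] = 2.)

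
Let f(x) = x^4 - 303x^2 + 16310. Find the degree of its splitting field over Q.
[K : Q] = 4

Solving the quadratic in x^2: x^2 = (303 ± √(303^2 - 4·16310))/2 = (303 ± √26569)/2 = (303 ± 163)/2, giving x^2 = 233 or x^2 = 70. So f(x) = (x^2 - 233)(x^2 - 70) and the roots of f are ±√233, ±√70. Hence the splitting field is K = Q(√233, √70). Since 233 and 70 are distinct squarefree integers > 1, their product 16310 is not a perfect square, so √70 ∉ Q(√233). By the tower law [K:Q] = [Q(√233,√70):Q(√233)] · [Q(√233):Q] = 2 · 2 = 4.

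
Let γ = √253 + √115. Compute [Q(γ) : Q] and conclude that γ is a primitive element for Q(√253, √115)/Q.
[Q(γ) : Q] = 4 (equivalently, Q(γ) = Q(√253, √115))

Obviously Q(γ) ⊆ Q(√253, √115), and [Q(√253, √115):Q] = 4 (since 253, 115 are distinct squarefree integers > 1 with 29095 not a perfect square). To show equality we compute the minimal polynomial of γ. From γ = √253 + √115: γ^2 = 253 + 2√(29095) + 115 = 368 + 2√(29095), so γ^2 - 368 = 2√(29095); squaring, (γ^2 - 368)^2 = 4·29095, i.e. γ^4 - 736γ^2 + 135424 - 116380 = 0, i.e. γ^4 - 736γ^2 + 19044 = 0. So γ is a root of x^4 - 736x^2 + 19044. This polynomial is irreducible over Q: it has no rational root (each ±√253 ± √115 is irrational), and any factorization into two quadratics over Q would force √(29095) ∈ Q (pairing opposite roots) or √253, √115 ∈ Q (other pairings), all impossible. Hence [Q(γ):Q] = 4 = [Q(√253, √115):Q], so Q(γ) = Q(√253, √115).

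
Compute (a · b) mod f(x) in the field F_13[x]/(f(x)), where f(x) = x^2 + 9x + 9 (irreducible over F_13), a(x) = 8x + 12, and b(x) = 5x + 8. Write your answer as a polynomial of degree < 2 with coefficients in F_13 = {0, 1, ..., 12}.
a · b ≡ 11x + 9 (mod f(x))

Multiply in F_13[x]: a(x)·b(x) = (8x + 12)·(5x + 8) = x^2 + 7x + 5. This has degree ≥ 2, so divide by f(x) over F_13: x^2 + 7x + 5 = (1)·(x^2 + 9x + 9) + (11x + 9). Hence a·b ≡ 11x + 9 (mod f). (F_13[x]/(f) is a field with 13^2 = 169 elements since f is irreducible of degree 2.)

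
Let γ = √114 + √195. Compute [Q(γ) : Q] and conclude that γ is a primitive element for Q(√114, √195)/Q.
[Q(γ) : Q] = 4 (equivalently, Q(γ) = Q(√114, √195))

Obviously Q(γ) ⊆ Q(√114, √195), and [Q(√114, √195):Q] = 4 (since 114, 195 are distinct squarefree integers > 1 with 22230 not a perfect square). To show equality we compute the minimal polynomial of γ. From γ = √114 + √195: γ^2 = 114 + 2√(22230) + 195 = 309 + 2√(22230), so γ^2 - 309 = 2√(22230); squaring, (γ^2 - 309)^2 = 4·22230, i.e. γ^4 - 618γ^2 + 95481 - 88920 = 0, i.e. γ^4 - 618γ^2 + 6561 = 0. So γ is a root of x^4 - 618x^2 + 6561. This polynomial is irreducible over Q: it has no rational root (each ±√114 ± √195 is irrational), and any factorization into two quadratics over Q would force √(22230) ∈ Q (pairing opposite roots) or √114, √195 ∈ Q (other pairings), all impossible. Hence [Q(γ):Q] = 4 = [Q(√114, √195):Q], so Q(γ) = Q(√114, √195).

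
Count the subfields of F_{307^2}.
F_{307^2} has 2 subfields

The subfields of F_{p^n} are exactly the fields F_{p^d} for d | n (each is the fixed field of the unique index-d subgroup of Gal(F_{p^n}/F_p) ≅ Z/nZ). The divisors of n = 2 are {1, 2}, giving 2 subfields: F_{307^1}, F_{307^2}.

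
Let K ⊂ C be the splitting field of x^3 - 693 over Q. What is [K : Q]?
[K : Q] = 6

The roots of x^3 - 693 are ∛693, ω∛693, ω^2∛693 where ω = e^(2πi/3) is a primitive cube root of unity, so K = Q(∛693, ω). Now [Q(∛693):Q] = 3 (since 693 is not a perfect cube, x^3 - 693 is irreducible) and [Q(ω):Q] = 2. Both 2 and 3 divide [K:Q], and [K:Q] ≤ 3·2 = 6, so [K:Q] = 6. (Equivalently: Q(∛693) ⊂ R but ω ∉ R, so [K : Q(∛693)] = 2.)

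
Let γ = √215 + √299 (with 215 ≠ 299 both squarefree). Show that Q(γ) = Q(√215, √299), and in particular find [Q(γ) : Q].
[Q(γ) : Q] = 4 (equivalently, Q(γ) = Q(√215, √299))

Obviously Q(γ) ⊆ Q(√215, √299), and [Q(√215, √299):Q] = 4 (since 215, 299 are distinct squarefree integers > 1 with 64285 not a perfect square). To show equality we compute the minimal polynomial of γ. From γ = √215 + √299: γ^2 = 215 + 2√(64285) + 299 = 514 + 2√(64285), so γ^2 - 514 = 2√(64285); squaring, (γ^2 - 514)^2 = 4·64285, i.e. γ^4 - 1028γ^2 + 264196 - 257140 = 0, i.e. γ^4 - 1028γ^2 + 7056 = 0. So γ is a root of x^4 - 1028x^2 + 7056. This polynomial is irreducible over Q: it has no rational root (each ±√215 ± √299 is irrational), and any factorization into two quadratics over Q would force √(64285) ∈ Q (pairing opposite roots) or √215, √299 ∈ Q (other pairings), all impossible. Hence [Q(γ):Q] = 4 = [Q(√215, √299):Q], so Q(γ) = Q(√215, √299).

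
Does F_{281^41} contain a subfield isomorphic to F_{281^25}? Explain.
No: F_{281^25} is not a subfield of F_{281^41}

F_{p^m} embeds in F_{p^n} iff m | n. Here 25 ∤ 41 (since 41 = 1·25 + 16 with remainder 16 ≠ 0), so F_{281^25} is not a subfield of F_{281^41}. Equivalently: if it were, the tower law would give 25 = [F_{281^25}:F_281] dividing [F_{281^41}:F_281] = 41, contradiction.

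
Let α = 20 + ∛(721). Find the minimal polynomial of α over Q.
m_α(x) = x^3 - 60x^2 + 1200x - 8721

Set β = α - 20 = ∛(721), so β^3 = 721. Then (α - 20)^3 - 721 = 0, i.e. α is a root of g(x) = (x - 20)^3 - 721 = x^3 - 60x^2 + 1200x - 8721. Since g(x) = h(x - 20) where h(x) = x^3 - 721, and h is irreducible over Q (because 721 is not a perfect cube, so h has no rational root, and a monic cubic with no rational root is irreducible), g is also irreducible (irreducibility is preserved under the substitution x → x - 20). Hence m_α(x) = x^3 - 60x^2 + 1200x - 8721.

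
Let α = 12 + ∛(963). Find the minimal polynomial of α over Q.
m_α(x) = x^3 - 36x^2 + 432x - 2691

Set β = α - 12 = ∛(963), so β^3 = 963. Then (α - 12)^3 - 963 = 0, i.e. α is a root of g(x) = (x - 12)^3 - 963 = x^3 - 36x^2 + 432x - 2691. Since g(x) = h(x - 12) where h(x) = x^3 - 963, and h is irreducible over Q (because 963 is not a perfect cube, so h has no rational root, and a monic cubic with no rational root is irreducible), g is also irreducible (irreducibility is preserved under the substitution x → x - 12). Hence m_α(x) = x^3 - 36x^2 + 432x - 2691.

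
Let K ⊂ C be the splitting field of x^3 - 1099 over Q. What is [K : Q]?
[K : Q] = 6

The roots of x^3 - 1099 are ∛1099, ω∛1099, ω^2∛1099 where ω = e^(2πi/3) is a primitive cube root of unity, so K = Q(∛1099, ω). Now [Q(∛1099):Q] = 3 (since 1099 is not a perfect cube, x^3 - 1099 is irreducible) and [Q(ω):Q] = 2. Both 2 and 3 divide [K:Q], and [K:Q] ≤ 3·2 = 6, so [K:Q] = 6. (Equivalently: Q(∛1099) ⊂ R but ω ∉ R, so [K : Q(∛1099)] = 2.)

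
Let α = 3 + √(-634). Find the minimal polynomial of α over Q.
m_α(x) = x^2 - 6x + 643

From α - 3 = √(-634), squaring gives (α - 3)^2 = -634, i.e. α^2 - 6α + 9 = -634, so α^2 - 6α + 643 = 0. The discriminant of x^2 - 6x + 643 is (-6)^2 - 4·(643) = 36 - 2572 = -2536, and 4·(-634) is not a perfect square in Q since -634 is squarefree and ≠ 1. Hence x^2 - 6x + 643 is irreducible over Q and is the minimal polynomial of α.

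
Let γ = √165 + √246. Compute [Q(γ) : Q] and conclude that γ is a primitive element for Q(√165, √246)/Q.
[Q(γ) : Q] = 4 (equivalently, Q(γ) = Q(√165, √246))

Obviously Q(γ) ⊆ Q(√165, √246), and [Q(√165, √246):Q] = 4 (since 165, 246 are distinct squarefree integers > 1 with 40590 not a perfect square). To show equality we compute the minimal polynomial of γ. From γ = √165 + √246: γ^2 = 165 + 2√(40590) + 246 = 411 + 2√(40590), so γ^2 - 411 = 2√(40590); squaring, (γ^2 - 411)^2 = 4·40590, i.e. γ^4 - 822γ^2 + 168921 - 162360 = 0, i.e. γ^4 - 822γ^2 + 6561 = 0. So γ is a root of x^4 - 822x^2 + 6561. This polynomial is irreducible over Q: it has no rational root (each ±√165 ± √246 is irrational), and any factorization into two quadratics over Q would force √(40590) ∈ Q (pairing opposite roots) or √165, √246 ∈ Q (other pairings), all impossible. Hence [Q(γ):Q] = 4 = [Q(√165, √246):Q], so Q(γ) = Q(√165, √246).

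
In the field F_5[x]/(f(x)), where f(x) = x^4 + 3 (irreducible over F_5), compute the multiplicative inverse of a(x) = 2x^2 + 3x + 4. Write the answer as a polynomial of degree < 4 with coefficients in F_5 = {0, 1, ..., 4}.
a(x)^(-1) ≡ 2x^3 + x + 1 (mod f(x))

Since f is irreducible over F_5, F_5[x]/(f) is a field and a(x) ≠ 0 has an inverse. Apply the extended Euclidean algorithm to f(x) and a(x) in F_5[x]: f(x) = (3x^2 + 3x + 2)·a(x) + (2x);  a(x) = (x + 4)·(2x) + (4). The last nonzero remainder is the constant 4 = gcd(f, a) in F_5. Back-substituting through the division chain expresses 4 = s(x)·a(x) + t(x)·f(x) with s(x) ≡ 3x^3 + 4x + 4 (mod f), so (3x^3 + 4x + 4)·a(x) ≡ 4 (mod f). Multiplying by 4^(-1) ≡ 4 in F_5 gives a(x)^(-1) ≡ 4·(3x^3 + 4x + 4) ≡ 2x^3 + x + 1 (mod f). Check: (2x^2 + 3x + 4)·(2x^3 + x + 1) = 4x^5 + x^4 + 2x + 4 ≡ 1 (mod x^4 + 3).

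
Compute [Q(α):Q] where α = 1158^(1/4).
[Q(α):Q] = 4

α is a root of x^4 - 1158. By Eisenstein's criterion at the prime p = 2 (which divides the constant term 1158 but p^2 = 4 does not, since 1158 is squarefree), x^4 - 1158 is irreducible over Q. Hence [Q(α):Q] = 4.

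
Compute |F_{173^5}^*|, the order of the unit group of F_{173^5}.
|F_{173^5}^*| = 154963892092

F_{173^5} has 173^5 = 154963892093 elements; its multiplicative group consists of all nonzero elements, so |F_{173^5}^*| = 154963892093 - 1 = 154963892092. (It is cyclic since any finite subgroup of the multiplicative group of a field is cyclic.)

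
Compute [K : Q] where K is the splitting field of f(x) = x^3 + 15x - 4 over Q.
[K : Q] = 6

By the rational root test, any rational root of the monic integer polynomial f(x) = x^3 + 15x - 4 must be an integer dividing the constant term -4, i.e. one of ±{1, 2, 4}. Evaluating: f(1) = 12, f(-1) = -20, f(2) = 34, f(-2) = -42, f(4) = 120, f(-4) = -128; none is 0, so f has no rational root and is therefore irreducible over Q (a cubic with no linear factor over a field is irreducible). For an irreducible cubic, the Galois group is A_3 or S_3 according as the discriminant disc(f) = -4a^3 - 27b^2 = -4·(15)^3 - 27·(-4)^2 = -13932 is or is not a square in Q. Here disc(f) = -13932 is not a perfect square in Q, so the Galois group of f over Q is not contained in A_3 and must be all of S_3. The splitting field has degree |S_3| = 6 over Q, so [K : Q] = 6.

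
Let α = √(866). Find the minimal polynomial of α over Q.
m_α(x) = x^2 - 866

α satisfies α^2 - 866 = 0, so x^2 - 866 annihilates α. Since d = 866 is squarefree and ≠ 1, it is not a perfect square in Q, so x^2 - 866 has no rational root and is therefore irreducible over Q (a degree-2 polynomial over a field is irreducible iff it has no root). Hence m_α(x) = x^2 - 866.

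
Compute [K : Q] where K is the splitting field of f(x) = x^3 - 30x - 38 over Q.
[K : Q] = 6

By the rational root test, any rational root of the monic integer polynomial f(x) = x^3 - 30x - 38 must be an integer dividing the constant term -38, i.e. one of ±{1, 2, 19, 38}. Evaluating: f(1) = -67, f(-1) = -9, f(2) = -90, f(-2) = 14, f(19) = 6251, f(-19) = -6327, f(38) = 53694, f(-38) = -53770; none is 0, so f has no rational root and is therefore irreducible over Q (a cubic with no linear factor over a field is irreducible). For an irreducible cubic, the Galois group is A_3 or S_3 according as the discriminant disc(f) = -4a^3 - 27b^2 = -4·(-30)^3 - 27·(-38)^2 = 69012 is or is not a square in Q. Here disc(f) = 69012 is not a perfect square in Q, so the Galois group of f over Q is not contained in A_3 and must be all of S_3. The splitting field has degree |S_3| = 6 over Q, so [K : Q] = 6.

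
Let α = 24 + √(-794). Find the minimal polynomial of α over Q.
m_α(x) = x^2 - 48x + 1370

From α - 24 = √(-794), squaring gives (α - 24)^2 = -794, i.e. α^2 - 48α + 576 = -794, so α^2 - 48α + 1370 = 0. The discriminant of x^2 - 48x + 1370 is (-48)^2 - 4·(1370) = 2304 - 5480 = -3176, and 4·(-794) is not a perfect square in Q since -794 is squarefree and ≠ 1. Hence x^2 - 48x + 1370 is irreducible over Q and is the minimal polynomial of α.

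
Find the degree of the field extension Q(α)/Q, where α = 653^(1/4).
[Q(α):Q] = 4

α is a root of x^4 - 653. By Eisenstein's criterion at the prime p = 653 (which divides the constant term 653 but p^2 = 426409 does not, since 653 is squarefree), x^4 - 653 is irreducible over Q. Hence [Q(α):Q] = 4.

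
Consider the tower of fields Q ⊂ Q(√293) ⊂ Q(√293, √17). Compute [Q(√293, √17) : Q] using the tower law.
[Q(√293, √17) : Q] = 4

[Q(√293):Q] = 2 (min poly x^2 - 293, irreducible since 293 is squarefree > 1). For the top step, suppose √17 ∈ Q(√293), say √17 = c + d√293 with c, d ∈ Q. Squaring: 17 = c^2 + 293d^2 + 2cd√293. Since √293 ∉ Q this forces 2cd = 0. If d = 0 then √17 = c ∈ Q, contradicting 17 squarefree > 1. If c = 0 then 17 = 293d^2, so 293·17 = (293d)^2 is a perfect square in Q — but 293·17 = 4981 is not a perfect square (since 293 and 17 are distinct squarefree integers). Contradiction. Hence √17 ∉ Q(√293), so x^2 - 17 stays irreducible over Q(√293) and [Q(√293, √17) : Q(√293)] = 2. By the tower law, [Q(√293, √17) : Q] = 2 · 2 = 4.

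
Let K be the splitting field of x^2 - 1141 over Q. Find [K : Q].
[K : Q] = 2

f(x) = x^2 - 1141 factors as (x - √1141)(x + √1141). The splitting field is K = Q(√1141). Since 1141 is squarefree and > 1, it is not a perfect square, so x^2 - 1141 is irreducible over Q and [Q(√1141) : Q] = 2. Hence [K : Q] = 2.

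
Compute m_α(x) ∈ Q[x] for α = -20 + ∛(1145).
m_α(x) = x^3 + 60x^2 + 1200x + 6855

Set β = α + 20 = ∛(1145), so β^3 = 1145. Then (α + 20)^3 - 1145 = 0, i.e. α is a root of g(x) = (x + 20)^3 - 1145 = x^3 + 60x^2 + 1200x + 6855. Since g(x) = h(x + 20) where h(x) = x^3 - 1145, and h is irreducible over Q (because 1145 is not a perfect cube, so h has no rational root, and a monic cubic with no rational root is irreducible), g is also irreducible (irreducibility is preserved under the substitution x → x + 20). Hence m_α(x) = x^3 + 60x^2 + 1200x + 6855.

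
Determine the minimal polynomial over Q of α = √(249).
m_α(x) = x^2 - 249

α satisfies α^2 - 249 = 0, so x^2 - 249 annihilates α. Since d = 249 is squarefree and ≠ 1, it is not a perfect square in Q, so x^2 - 249 has no rational root and is therefore irreducible over Q (a degree-2 polynomial over a field is irreducible iff it has no root). Hence m_α(x) = x^2 - 249.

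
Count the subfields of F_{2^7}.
F_{2^7} has 2 subfields

The subfields of F_{p^n} are exactly the fields F_{p^d} for d | n (each is the fixed field of the unique index-d subgroup of Gal(F_{p^n}/F_p) ≅ Z/nZ). The divisors of n = 7 are {1, 7}, giving 2 subfields: F_{2^1}, F_{2^7}.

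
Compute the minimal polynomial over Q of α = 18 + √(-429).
m_α(x) = x^2 - 36x + 753

From α - 18 = √(-429), squaring gives (α - 18)^2 = -429, i.e. α^2 - 36α + 324 = -429, so α^2 - 36α + 753 = 0. The discriminant of x^2 - 36x + 753 is (-36)^2 - 4·(753) = 1296 - 3012 = -1716, and 4·(-429) is not a perfect square in Q since -429 is squarefree and ≠ 1. Hence x^2 - 36x + 753 is irreducible over Q and is the minimal polynomial of α.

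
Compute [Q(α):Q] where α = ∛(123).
[Q(α):Q] = 3

The minimal polynomial of α is x^3 - 123, irreducible over Q since 123 is not a perfect cube (so x^3 - 123 has no rational root). Hence [Q(α):Q] = deg(m_α) = 3.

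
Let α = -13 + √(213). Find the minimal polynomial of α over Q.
m_α(x) = x^2 + 26x - 44

From α + 13 = √(213), squaring gives (α + 13)^2 = 213, i.e. α^2 + 26α + 169 = 213, so α^2 + 26α - 44 = 0. The discriminant of x^2 + 26x - 44 is (26)^2 - 4·(-44) = 676 + 176 = 852, and 4·(213) is not a perfect square in Q since 213 is squarefree and ≠ 1. Hence x^2 + 26x - 44 is irreducible over Q and is the minimal polynomial of α.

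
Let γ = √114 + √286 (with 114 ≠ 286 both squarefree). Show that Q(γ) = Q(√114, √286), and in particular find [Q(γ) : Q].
[Q(γ) : Q] = 4 (equivalently, Q(γ) = Q(√114, √286))

Obviously Q(γ) ⊆ Q(√114, √286), and [Q(√114, √286):Q] = 4 (since 114, 286 are distinct squarefree integers > 1 with 32604 not a perfect square). To show equality we compute the minimal polynomial of γ. From γ = √114 + √286: γ^2 = 114 + 2√(32604) + 286 = 400 + 2√(32604), so γ^2 - 400 = 2√(32604); squaring, (γ^2 - 400)^2 = 4·32604, i.e. γ^4 - 800γ^2 + 160000 - 130416 = 0, i.e. γ^4 - 800γ^2 + 29584 = 0. So γ is a root of x^4 - 800x^2 + 29584. This polynomial is irreducible over Q: it has no rational root (each ±√114 ± √286 is irrational), and any factorization into two quadratics over Q would force √(32604) ∈ Q (pairing opposite roots) or √114, √286 ∈ Q (other pairings), all impossible. Hence [Q(γ):Q] = 4 = [Q(√114, √286):Q], so Q(γ) = Q(√114, √286).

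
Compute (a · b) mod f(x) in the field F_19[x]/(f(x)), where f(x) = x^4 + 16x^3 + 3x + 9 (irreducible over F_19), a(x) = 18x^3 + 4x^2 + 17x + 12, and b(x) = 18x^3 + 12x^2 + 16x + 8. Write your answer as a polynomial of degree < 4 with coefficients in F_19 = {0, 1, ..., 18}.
a · b ≡ 2x^3 + 3x^2 + 4x + 8 (mod f(x))

Multiply in F_19[x]: a(x)·b(x) = (18x^3 + 4x^2 + 17x + 12)·(18x^3 + 12x^2 + 16x + 8) = x^6 + 3x^5 + 15x^4 + x^3 + 11x^2 + 5x + 1. This has degree ≥ 4, so divide by f(x) over F_19: x^6 + 3x^5 + 15x^4 + x^3 + 11x^2 + 5x + 1 = (x^2 + 6x + 14)·(x^4 + 16x^3 + 3x + 9) + (2x^3 + 3x^2 + 4x + 8). Hence a·b ≡ 2x^3 + 3x^2 + 4x + 8 (mod f). (F_19[x]/(f) is a field with 19^4 = 130321 elements since f is irreducible of degree 4.)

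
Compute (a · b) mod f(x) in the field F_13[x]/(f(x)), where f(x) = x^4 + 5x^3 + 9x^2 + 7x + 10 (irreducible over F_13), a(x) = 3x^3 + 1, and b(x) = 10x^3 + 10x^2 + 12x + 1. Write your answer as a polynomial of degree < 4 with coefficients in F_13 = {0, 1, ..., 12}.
a · b ≡ 2x^3 + 12x^2 + 2x + 7 (mod f(x))

Multiply in F_13[x]: a(x)·b(x) = (3x^3 + 1)·(10x^3 + 10x^2 + 12x + 1) = 4x^6 + 4x^5 + 10x^4 + 10x^2 + 12x + 1. This has degree ≥ 4, so divide by f(x) over F_13: 4x^6 + 4x^5 + 10x^4 + 10x^2 + 12x + 1 = (4x^2 + 10x + 2)·(x^4 + 5x^3 + 9x^2 + 7x + 10) + (2x^3 + 12x^2 + 2x + 7). Hence a·b ≡ 2x^3 + 12x^2 + 2x + 7 (mod f). (F_13[x]/(f) is a field with 13^4 = 28561 elements since f is irreducible of degree 4.)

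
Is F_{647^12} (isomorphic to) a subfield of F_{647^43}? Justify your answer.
No: F_{647^12} is not a subfield of F_{647^43}

F_{p^m} embeds in F_{p^n} iff m | n. Here 12 ∤ 43 (since 43 = 3·12 + 7 with remainder 7 ≠ 0), so F_{647^12} is not a subfield of F_{647^43}. Equivalently: if it were, the tower law would give 12 = [F_{647^12}:F_647] dividing [F_{647^43}:F_647] = 43, contradiction.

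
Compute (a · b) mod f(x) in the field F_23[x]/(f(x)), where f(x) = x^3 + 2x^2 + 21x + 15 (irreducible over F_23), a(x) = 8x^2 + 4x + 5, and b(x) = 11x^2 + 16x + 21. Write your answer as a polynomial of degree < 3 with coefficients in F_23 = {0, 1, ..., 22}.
a · b ≡ 11x^2 + 9x + 4 (mod f(x))

Multiply in F_23[x]: a(x)·b(x) = (8x^2 + 4x + 5)·(11x^2 + 16x + 21) = 19x^4 + 11x^3 + 11x^2 + 3x + 13. This has degree ≥ 3, so divide by f(x) over F_23: 19x^4 + 11x^3 + 11x^2 + 3x + 13 = (19x + 19)·(x^3 + 2x^2 + 21x + 15) + (11x^2 + 9x + 4). Hence a·b ≡ 11x^2 + 9x + 4 (mod f). (F_23[x]/(f) is a field with 23^3 = 12167 elements since f is irreducible of degree 3.)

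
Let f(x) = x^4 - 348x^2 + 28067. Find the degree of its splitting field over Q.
[K : Q] = 4

Solving the quadratic in x^2: x^2 = (348 ± √(348^2 - 4·28067))/2 = (348 ± √8836)/2 = (348 ± 94)/2, giving x^2 = 221 or x^2 = 127. So f(x) = (x^2 - 221)(x^2 - 127) and the roots of f are ±√221, ±√127. Hence the splitting field is K = Q(√221, √127). Since 221 and 127 are distinct squarefree integers > 1, their product 28067 is not a perfect square, so √127 ∉ Q(√221). By the tower law [K:Q] = [Q(√221,√127):Q(√221)] · [Q(√221):Q] = 2 · 2 = 4.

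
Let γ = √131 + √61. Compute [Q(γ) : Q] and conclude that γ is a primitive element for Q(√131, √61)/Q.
[Q(γ) : Q] = 4 (equivalently, Q(γ) = Q(√131, √61))

Obviously Q(γ) ⊆ Q(√131, √61), and [Q(√131, √61):Q] = 4 (since 131, 61 are distinct squarefree integers > 1 with 7991 not a perfect square). To show equality we compute the minimal polynomial of γ. From γ = √131 + √61: γ^2 = 131 + 2√(7991) + 61 = 192 + 2√(7991), so γ^2 - 192 = 2√(7991); squaring, (γ^2 - 192)^2 = 4·7991, i.e. γ^4 - 384γ^2 + 36864 - 31964 = 0, i.e. γ^4 - 384γ^2 + 4900 = 0. So γ is a root of x^4 - 384x^2 + 4900. This polynomial is irreducible over Q: it has no rational root (each ±√131 ± √61 is irrational), and any factorization into two quadratics over Q would force √(7991) ∈ Q (pairing opposite roots) or √131, √61 ∈ Q (other pairings), all impossible. Hence [Q(γ):Q] = 4 = [Q(√131, √61):Q], so Q(γ) = Q(√131, √61).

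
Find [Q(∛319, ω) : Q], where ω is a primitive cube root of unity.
[Q(∛319, ω) : Q] = 6

[Q(∛319):Q] = 3 (min poly x^3 - 319, irreducible since 319 is not a perfect cube). [Q(ω):Q] = 2 (min poly x^2 + x + 1). Since Q(∛319) ⊂ R and ω ∉ R, we have ω ∉ Q(∛319), so x^2 + x + 1 remains irreducible over Q(∛319) and [Q(∛319, ω) : Q(∛319)] = 2. By the tower law, [Q(∛319, ω) : Q] = 3 · 2 = 6. (In fact Q(∛319, ω) is the splitting field of x^3 - 319 over Q.)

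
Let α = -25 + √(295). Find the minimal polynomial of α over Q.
m_α(x) = x^2 + 50x + 330

From α + 25 = √(295), squaring gives (α + 25)^2 = 295, i.e. α^2 + 50α + 625 = 295, so α^2 + 50α + 330 = 0. The discriminant of x^2 + 50x + 330 is (50)^2 - 4·(330) = 2500 - 1320 = 1180, and 4·(295) is not a perfect square in Q since 295 is squarefree and ≠ 1. Hence x^2 + 50x + 330 is irreducible over Q and is the minimal polynomial of α.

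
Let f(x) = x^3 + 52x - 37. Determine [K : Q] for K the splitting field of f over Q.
[K : Q] = 6

By the rational root test, any rational root of the monic integer polynomial f(x) = x^3 + 52x - 37 must be an integer dividing the constant term -37, i.e. one of ±{1, 37}. Evaluating: f(1) = 16, f(-1) = -90, f(37) = 52540, f(-37) = -52614; none is 0, so f has no rational root and is therefore irreducible over Q (a cubic with no linear factor over a field is irreducible). For an irreducible cubic, the Galois group is A_3 or S_3 according as the discriminant disc(f) = -4a^3 - 27b^2 = -4·(52)^3 - 27·(-37)^2 = -599395 is or is not a square in Q. Here disc(f) = -599395 is not a perfect square in Q, so the Galois group of f over Q is not contained in A_3 and must be all of S_3. The splitting field has degree |S_3| = 6 over Q, so [K : Q] = 6.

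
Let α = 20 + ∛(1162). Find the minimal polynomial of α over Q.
m_α(x) = x^3 - 60x^2 + 1200x - 9162

Set β = α - 20 = ∛(1162), so β^3 = 1162. Then (α - 20)^3 - 1162 = 0, i.e. α is a root of g(x) = (x - 20)^3 - 1162 = x^3 - 60x^2 + 1200x - 9162. Since g(x) = h(x - 20) where h(x) = x^3 - 1162, and h is irreducible over Q (because 1162 is not a perfect cube, so h has no rational root, and a monic cubic with no rational root is irreducible), g is also irreducible (irreducibility is preserved under the substitution x → x - 20). Hence m_α(x) = x^3 - 60x^2 + 1200x - 9162.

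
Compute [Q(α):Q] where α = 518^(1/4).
[Q(α):Q] = 4

α is a root of x^4 - 518. By Eisenstein's criterion at the prime p = 2 (which divides the constant term 518 but p^2 = 4 does not, since 518 is squarefree), x^4 - 518 is irreducible over Q. Hence [Q(α):Q] = 4.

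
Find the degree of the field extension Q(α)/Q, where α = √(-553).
[Q(α):Q] = 2

[Q(α):Q] equals the degree of the minimal polynomial of α. Here α^2 = -553 and x^2 + 553 is irreducible (d = -553 is squarefree, ≠ 1, hence not a square), so deg(m_α) = 2. Thus [Q(α):Q] = 2.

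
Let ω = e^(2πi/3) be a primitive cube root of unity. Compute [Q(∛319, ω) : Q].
[Q(∛319, ω) : Q] = 6

[Q(∛319):Q] = 3 (min poly x^3 - 319, irreducible since 319 is not a perfect cube). [Q(ω):Q] = 2 (min poly x^2 + x + 1). Since Q(∛319) ⊂ R and ω ∉ R, we have ω ∉ Q(∛319), so x^2 + x + 1 remains irreducible over Q(∛319) and [Q(∛319, ω) : Q(∛319)] = 2. By the tower law, [Q(∛319, ω) : Q] = 3 · 2 = 6. (In fact Q(∛319, ω) is the splitting field of x^3 - 319 over Q.)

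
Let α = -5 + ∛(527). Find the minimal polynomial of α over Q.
m_α(x) = x^3 + 15x^2 + 75x - 402

Set β = α + 5 = ∛(527), so β^3 = 527. Then (α + 5)^3 - 527 = 0, i.e. α is a root of g(x) = (x + 5)^3 - 527 = x^3 + 15x^2 + 75x - 402. Since g(x) = h(x + 5) where h(x) = x^3 - 527, and h is irreducible over Q (because 527 is not a perfect cube, so h has no rational root, and a monic cubic with no rational root is irreducible), g is also irreducible (irreducibility is preserved under the substitution x → x + 5). Hence m_α(x) = x^3 + 15x^2 + 75x - 402.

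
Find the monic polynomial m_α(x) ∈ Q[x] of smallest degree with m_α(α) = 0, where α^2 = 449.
m_α(x) = x^2 - 449

α satisfies α^2 - 449 = 0, so x^2 - 449 annihilates α. Since d = 449 is squarefree and ≠ 1, it is not a perfect square in Q, so x^2 - 449 has no rational root and is therefore irreducible over Q (a degree-2 polynomial over a field is irreducible iff it has no root). Hence m_α(x) = x^2 - 449.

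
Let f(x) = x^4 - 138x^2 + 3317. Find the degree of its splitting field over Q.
[K : Q] = 4

Solving the quadratic in x^2: x^2 = (138 ± √(138^2 - 4·3317))/2 = (138 ± √5776)/2 = (138 ± 76)/2, giving x^2 = 31 or x^2 = 107. So f(x) = (x^2 - 31)(x^2 - 107) and the roots of f are ±√31, ±√107. Hence the splitting field is K = Q(√31, √107). Since 31 and 107 are distinct squarefree integers > 1, their product 3317 is not a perfect square, so √107 ∉ Q(√31). By the tower law [K:Q] = [Q(√31,√107):Q(√31)] · [Q(√31):Q] = 2 · 2 = 4.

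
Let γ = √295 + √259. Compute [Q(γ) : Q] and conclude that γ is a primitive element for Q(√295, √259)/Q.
[Q(γ) : Q] = 4 (equivalently, Q(γ) = Q(√295, √259))

Obviously Q(γ) ⊆ Q(√295, √259), and [Q(√295, √259):Q] = 4 (since 295, 259 are distinct squarefree integers > 1 with 76405 not a perfect square). To show equality we compute the minimal polynomial of γ. From γ = √295 + √259: γ^2 = 295 + 2√(76405) + 259 = 554 + 2√(76405), so γ^2 - 554 = 2√(76405); squaring, (γ^2 - 554)^2 = 4·76405, i.e. γ^4 - 1108γ^2 + 306916 - 305620 = 0, i.e. γ^4 - 1108γ^2 + 1296 = 0. So γ is a root of x^4 - 1108x^2 + 1296. This polynomial is irreducible over Q: it has no rational root (each ±√295 ± √259 is irrational), and any factorization into two quadratics over Q would force √(76405) ∈ Q (pairing opposite roots) or √295, √259 ∈ Q (other pairings), all impossible. Hence [Q(γ):Q] = 4 = [Q(√295, √259):Q], so Q(γ) = Q(√295, √259).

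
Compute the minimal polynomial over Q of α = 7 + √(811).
m_α(x) = x^2 - 14x - 762

From α - 7 = √(811), squaring gives (α - 7)^2 = 811, i.e. α^2 - 14α + 49 = 811, so α^2 - 14α - 762 = 0. The discriminant of x^2 - 14x - 762 is (-14)^2 - 4·(-762) = 196 + 3048 = 3244, and 4·(811) is not a perfect square in Q since 811 is squarefree and ≠ 1. Hence x^2 - 14x - 762 is irreducible over Q and is the minimal polynomial of α.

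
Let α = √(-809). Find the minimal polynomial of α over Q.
m_α(x) = x^2 + 809

α satisfies α^2 + 809 = 0, so x^2 + 809 annihilates α. Since d = -809 is squarefree and ≠ 1, it is not a perfect square in Q, so x^2 + 809 has no rational root and is therefore irreducible over Q (a degree-2 polynomial over a field is irreducible iff it has no root). Hence m_α(x) = x^2 + 809.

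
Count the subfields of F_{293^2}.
F_{293^2} has 2 subfields

The subfields of F_{p^n} are exactly the fields F_{p^d} for d | n (each is the fixed field of the unique index-d subgroup of Gal(F_{p^n}/F_p) ≅ Z/nZ). The divisors of n = 2 are {1, 2}, giving 2 subfields: F_{293^1}, F_{293^2}.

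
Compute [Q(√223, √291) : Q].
[Q(√223, √291) : Q] = 4

[Q(√223):Q] = 2 (min poly x^2 - 223, irreducible since 223 is squarefree > 1). For the top step, suppose √291 ∈ Q(√223), say √291 = c + d√223 with c, d ∈ Q. Squaring: 291 = c^2 + 223d^2 + 2cd√223. Since √223 ∉ Q this forces 2cd = 0. If d = 0 then √291 = c ∈ Q, contradicting 291 squarefree > 1. If c = 0 then 291 = 223d^2, so 223·291 = (223d)^2 is a perfect square in Q — but 223·291 = 64893 is not a perfect square (since 223 and 291 are distinct squarefree integers). Contradiction. Hence √291 ∉ Q(√223), so x^2 - 291 stays irreducible over Q(√223) and [Q(√223, √291) : Q(√223)] = 2. By the tower law, [Q(√223, √291) : Q] = 2 · 2 = 4.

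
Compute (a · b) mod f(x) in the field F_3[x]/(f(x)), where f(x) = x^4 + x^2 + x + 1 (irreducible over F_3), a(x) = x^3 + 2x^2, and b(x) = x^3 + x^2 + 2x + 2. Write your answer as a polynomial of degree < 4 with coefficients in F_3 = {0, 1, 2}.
a · b ≡ 2x^3 (mod f(x))

Multiply in F_3[x]: a(x)·b(x) = (x^3 + 2x^2)·(x^3 + x^2 + 2x + 2) = x^6 + x^4 + x^2. This has degree ≥ 4, so divide by f(x) over F_3: x^6 + x^4 + x^2 = (x^2)·(x^4 + x^2 + x + 1) + (2x^3). Hence a·b ≡ 2x^3 (mod f). (F_3[x]/(f) is a field with 3^4 = 81 elements since f is irreducible of degree 4.)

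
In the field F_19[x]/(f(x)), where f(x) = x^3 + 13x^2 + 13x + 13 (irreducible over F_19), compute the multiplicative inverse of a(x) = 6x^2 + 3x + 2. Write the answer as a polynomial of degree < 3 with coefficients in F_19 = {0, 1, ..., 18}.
a(x)^(-1) ≡ 8x^2 + 16x + 2 (mod f(x))

Since f is irreducible over F_19, F_19[x]/(f) is a field and a(x) ≠ 0 has an inverse. Apply the extended Euclidean algorithm to f(x) and a(x) in F_19[x]: f(x) = (16x + 10)·a(x) + (8x + 12);  a(x) = (15x + 4)·(8x + 12) + (11). The last nonzero remainder is the constant 11 = gcd(f, a) in F_19. Back-substituting through the division chain expresses 11 = s(x)·a(x) + t(x)·f(x) with s(x) ≡ 12x^2 + 5x + 3 (mod f), so (12x^2 + 5x + 3)·a(x) ≡ 11 (mod f). Multiplying by 11^(-1) ≡ 7 in F_19 gives a(x)^(-1) ≡ 7·(12x^2 + 5x + 3) ≡ 8x^2 + 16x + 2 (mod f). Check: (6x^2 + 3x + 2)·(8x^2 + 16x + 2) = 10x^4 + 6x^3 + 4 ≡ 1 (mod x^3 + 13x^2 + 13x + 13).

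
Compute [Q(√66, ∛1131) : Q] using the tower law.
[Q(√66, ∛1131) : Q] = 6

Let L = Q(√66, ∛1131). Since Q(√66) ⊂ L and [Q(√66):Q] = 2, the tower law gives 2 | [L:Q]. Likewise Q(∛1131) ⊂ L with [Q(∛1131):Q] = 3 (because 1131 is not a perfect cube), so 3 | [L:Q]. As gcd(2,3) = 1, [L:Q] is divisible by 6. Conversely L is generated over Q by √66 and ∛1131, so [L:Q] ≤ 2·3 = 6. Therefore [Q(√66, ∛1131) : Q] = 6.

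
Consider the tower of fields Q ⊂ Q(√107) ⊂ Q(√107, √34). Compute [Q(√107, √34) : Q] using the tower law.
[Q(√107, √34) : Q] = 4

[Q(√107):Q] = 2 (min poly x^2 - 107, irreducible since 107 is squarefree > 1). For the top step, suppose √34 ∈ Q(√107), say √34 = c + d√107 with c, d ∈ Q. Squaring: 34 = c^2 + 107d^2 + 2cd√107. Since √107 ∉ Q this forces 2cd = 0. If d = 0 then √34 = c ∈ Q, contradicting 34 squarefree > 1. If c = 0 then 34 = 107d^2, so 107·34 = (107d)^2 is a perfect square in Q — but 107·34 = 3638 is not a perfect square (since 107 and 34 are distinct squarefree integers). Contradiction. Hence √34 ∉ Q(√107), so x^2 - 34 stays irreducible over Q(√107) and [Q(√107, √34) : Q(√107)] = 2. By the tower law, [Q(√107, √34) : Q] = 2 · 2 = 4.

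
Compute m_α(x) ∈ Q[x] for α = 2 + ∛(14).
m_α(x) = x^3 - 6x^2 + 12x - 22

Set β = α - 2 = ∛(14), so β^3 = 14. Then (α - 2)^3 - 14 = 0, i.e. α is a root of g(x) = (x - 2)^3 - 14 = x^3 - 6x^2 + 12x - 22. Since g(x) = h(x - 2) where h(x) = x^3 - 14, and h is irreducible over Q (because 14 is not a perfect cube, so h has no rational root, and a monic cubic with no rational root is irreducible), g is also irreducible (irreducibility is preserved under the substitution x → x - 2). Hence m_α(x) = x^3 - 6x^2 + 12x - 22.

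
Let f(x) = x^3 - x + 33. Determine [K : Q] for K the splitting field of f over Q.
[K : Q] = 6

By the rational root test, any rational root of the monic integer polynomial f(x) = x^3 - x + 33 must be an integer dividing the constant term 33, i.e. one of ±{1, 3, 11, 33}. Evaluating: f(1) = 33, f(-1) = 33, f(3) = 57, f(-3) = 9, f(11) = 1353, f(-11) = -1287, f(33) = 35937, f(-33) = -35871; none is 0, so f has no rational root and is therefore irreducible over Q (a cubic with no linear factor over a field is irreducible). For an irreducible cubic, the Galois group is A_3 or S_3 according as the discriminant disc(f) = -4a^3 - 27b^2 = -4·(-1)^3 - 27·(33)^2 = -29399 is or is not a square in Q. Here disc(f) = -29399 is not a perfect square in Q, so the Galois group of f over Q is not contained in A_3 and must be all of S_3. The splitting field has degree |S_3| = 6 over Q, so [K : Q] = 6.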